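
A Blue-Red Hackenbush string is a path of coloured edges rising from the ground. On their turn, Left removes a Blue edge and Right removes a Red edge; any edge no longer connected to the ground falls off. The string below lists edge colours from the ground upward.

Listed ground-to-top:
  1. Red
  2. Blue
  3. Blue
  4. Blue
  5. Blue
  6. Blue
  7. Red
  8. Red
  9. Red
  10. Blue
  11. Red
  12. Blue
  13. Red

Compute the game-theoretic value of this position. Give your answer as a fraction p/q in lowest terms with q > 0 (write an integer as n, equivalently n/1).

Recurse on prefixes of the 13-edge string Red Blue Blue Blue Blue Blue Red Red Red Blue Red Blue Red:
edge 1 of 13 (Red): {  | 0 } = -1
edge 2 of 13 (Blue): { -1 | 0 } = -1/2
edge 3 of 13 (Blue): { -1; -1/2 | 0 } = -1/4
edge 4 of 13 (Blue): { -1; -1/2; -1/4 | 0 } = -1/8
edge 5 of 13 (Blue): { -1; -1/2; -1/4; -1/8 | 0 } = -1/16
edge 6 of 13 (Blue): { -1; -1/2; -1/4; -1/8; -1/16 | 0 } = -1/32
edge 7 of 13 (Red): { -1; -1/2; -1/4; -1/8; -1/16 | -1/32; 0 } = -3/64
edge 8 of 13 (Red): { -1; -1/2; -1/4; -1/8; -1/16 | -3/64; -1/32; 0 } = -7/128
edge 9 of 13 (Red): { -1; -1/2; -1/4; -1/8; -1/16 | -7/128; -3/64; -1/32; 0 } = -15/256
edge 10 of 13 (Blue): { -1; -1/2; -1/4; -1/8; -1/16; -15/256 | -7/128; -3/64; -1/32; 0 } = -29/512
edge 11 of 13 (Red): { -1; -1/2; -1/4; -1/8; -1/16; -15/256 | -29/512; -7/128; -3/64; -1/32; 0 } = -59/1024
edge 12 of 13 (Blue): { -1; -1/2; -1/4; -1/8; -1/16; -15/256; -59/1024 | -29/512; -7/128; -3/64; -1/32; 0 } = -117/2048
edge 13 of 13 (Red): { -1; -1/2; -1/4; -1/8; -1/16; -15/256; -59/1024 | -117/2048; -29/512; -7/128; -3/64; -1/32; 0 } = -235/4096

-235/4096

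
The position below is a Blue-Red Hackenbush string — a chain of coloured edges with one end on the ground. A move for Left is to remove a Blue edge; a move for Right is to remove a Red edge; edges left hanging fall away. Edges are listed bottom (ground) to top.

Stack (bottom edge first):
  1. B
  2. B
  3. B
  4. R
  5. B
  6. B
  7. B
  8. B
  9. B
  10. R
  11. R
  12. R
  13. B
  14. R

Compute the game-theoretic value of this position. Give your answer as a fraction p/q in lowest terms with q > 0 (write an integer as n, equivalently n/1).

6085/2048

edge 1 of 14 (B): { 0 | none } = 1
edge 2 of 14 (B): { 0 1 | none } = 2
edge 3 of 14 (B): { 0 1 2 | none } = 3
edge 4 of 14 (R): { 0 1 2 | 3 } = 5/2
edge 5 of 14 (B): { 0 1 2 5/2 | 3 } = 11/4
edge 6 of 14 (B): { 0 1 2 5/2 11/4 | 3 } = 23/8
edge 7 of 14 (B): { 0 1 2 5/2 11/4 23/8 | 3 } = 47/16
edge 8 of 14 (B): { 0 1 2 5/2 11/4 23/8 47/16 | 3 } = 95/32
edge 9 of 14 (B): { 0 1 2 5/2 11/4 23/8 47/16 95/32 | 3 } = 191/64
edge 10 of 14 (R): { 0 1 2 5/2 11/4 23/8 47/16 95/32 | 191/64 3 } = 381/128
edge 11 of 14 (R): { 0 1 2 5/2 11/4 23/8 47/16 95/32 | 381/128 191/64 3 } = 761/256
edge 12 of 14 (R): { 0 1 2 5/2 11/4 23/8 47/16 95/32 | 761/256 381/128 191/64 3 } = 1521/512
edge 13 of 14 (B): { 0 1 2 5/2 11/4 23/8 47/16 95/32 1521/512 | 761/256 381/128 191/64 3 } = 3043/1024
edge 14 of 14 (R): { 0 1 2 5/2 11/4 23/8 47/16 95/32 1521/512 | 3043/1024 761/256 381/128 191/64 3 } = 6085/2048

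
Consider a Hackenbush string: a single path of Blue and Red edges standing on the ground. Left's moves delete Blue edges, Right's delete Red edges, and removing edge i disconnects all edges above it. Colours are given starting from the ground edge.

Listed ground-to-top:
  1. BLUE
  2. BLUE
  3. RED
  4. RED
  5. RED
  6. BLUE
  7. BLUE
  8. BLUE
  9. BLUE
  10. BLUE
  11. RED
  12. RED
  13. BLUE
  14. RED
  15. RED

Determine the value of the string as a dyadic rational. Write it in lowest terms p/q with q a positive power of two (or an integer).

1 of 15 · B · max L 0 · min R +∞ = 1
2 of 15 · BB · max L 1 · min R +∞ = 2
3 of 15 · BBR · max L 1 · min R 2 = 3/2
4 of 15 · BBRR · max L 1 · min R 3/2 = 5/4
5 of 15 · BBRRR · max L 1 · min R 5/4 = 9/8
6 of 15 · BBRRRB · max L 9/8 · min R 5/4 = 19/16
7 of 15 · BBRRRBB · max L 19/16 · min R 5/4 = 39/32
8 of 15 · BBRRRBBB · max L 39/32 · min R 5/4 = 79/64
9 of 15 · BBRRRBBBB · max L 79/64 · min R 5/4 = 159/128
10 of 15 · BBRRRBBBBB · max L 159/128 · min R 5/4 = 319/256
11 of 15 · BBRRRBBBBBR · max L 159/128 · min R 319/256 = 637/512
12 of 15 · BBRRRBBBBBRR · max L 159/128 · min R 637/512 = 1273/1024
13 of 15 · BBRRRBBBBBRRB · max L 1273/1024 · min R 637/512 = 2547/2048
14 of 15 · BBRRRBBBBBRRBR · max L 1273/1024 · min R 2547/2048 = 5093/4096
15 of 15 · BBRRRBBBBBRRBRR · max L 1273/1024 · min R 5093/4096 = 10185/8192

10185/8192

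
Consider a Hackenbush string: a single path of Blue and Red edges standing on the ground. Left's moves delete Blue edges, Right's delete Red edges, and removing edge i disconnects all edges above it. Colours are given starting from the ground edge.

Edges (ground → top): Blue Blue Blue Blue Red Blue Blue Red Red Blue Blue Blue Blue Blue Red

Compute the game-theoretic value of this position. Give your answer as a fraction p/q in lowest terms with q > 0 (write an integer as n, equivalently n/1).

edge 1 of 15 (Blue): { 0 |  } -> 1
edge 2 of 15 (Blue): { 0,1 |  } -> 2
edge 3 of 15 (Blue): { 0,1,2 |  } -> 3
edge 4 of 15 (Blue): { 0,1,2,3 |  } -> 4
edge 5 of 15 (Red): { 0,1,2,3 | 4 } -> 7/2
edge 6 of 15 (Blue): { 0,1,2,3,7/2 | 4 } -> 15/4
edge 7 of 15 (Blue): { 0,1,2,3,7/2,15/4 | 4 } -> 31/8
edge 8 of 15 (Red): { 0,1,2,3,7/2,15/4 | 31/8,4 } -> 61/16
edge 9 of 15 (Red): { 0,1,2,3,7/2,15/4 | 61/16,31/8,4 } -> 121/32
edge 10 of 15 (Blue): { 0,1,2,3,7/2,15/4,121/32 | 61/16,31/8,4 } -> 243/64
edge 11 of 15 (Blue): { 0,1,2,3,7/2,15/4,121/32,243/64 | 61/16,31/8,4 } -> 487/128
edge 12 of 15 (Blue): { 0,1,2,3,7/2,15/4,121/32,243/64,487/128 | 61/16,31/8,4 } -> 975/256
edge 13 of 15 (Blue): { 0,1,2,3,7/2,15/4,121/32,243/64,487/128,975/256 | 61/16,31/8,4 } -> 1951/512
edge 14 of 15 (Blue): { 0,1,2,3,7/2,15/4,121/32,243/64,487/128,975/256,1951/512 | 61/16,31/8,4 } -> 3903/1024
edge 15 of 15 (Red): { 0,1,2,3,7/2,15/4,121/32,243/64,487/128,975/256,1951/512 | 3903/1024,61/16,31/8,4 } -> 7805/2048

7805/2048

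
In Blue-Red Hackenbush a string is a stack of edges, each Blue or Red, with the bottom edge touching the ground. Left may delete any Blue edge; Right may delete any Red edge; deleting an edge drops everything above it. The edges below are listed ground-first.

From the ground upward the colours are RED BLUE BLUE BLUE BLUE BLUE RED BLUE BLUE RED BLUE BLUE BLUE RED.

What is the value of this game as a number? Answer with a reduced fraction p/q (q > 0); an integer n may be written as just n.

Build v(s[:k]) for k = 1..14, string s = RED BLUE BLUE BLUE BLUE BLUE RED BLUE BLUE RED BLUE BLUE BLUE RED.
R: Left { none }, Right { 0 } -> simplest -1
RB: Left { -1 }, Right { 0 } -> simplest -1/2
RBB: Left { -1 -1/2 }, Right { 0 } -> simplest -1/4
RBBB: Left { -1 -1/2 -1/4 }, Right { 0 } -> simplest -1/8
RBBBB: Left { -1 -1/2 -1/4 -1/8 }, Right { 0 } -> simplest -1/16
RBBBBB: Left { -1 -1/2 -1/4 -1/8 -1/16 }, Right { 0 } -> simplest -1/32
RBBBBBR: Left { -1 -1/2 -1/4 -1/8 -1/16 }, Right { -1/32 0 } -> simplest -3/64
RBBBBBRB: Left { -1 -1/2 -1/4 -1/8 -1/16 -3/64 }, Right { -1/32 0 } -> simplest -5/128
RBBBBBRBB: Left { -1 -1/2 -1/4 -1/8 -1/16 -3/64 -5/128 }, Right { -1/32 0 } -> simplest -9/256
RBBBBBRBBR: Left { -1 -1/2 -1/4 -1/8 -1/16 -3/64 -5/128 }, Right { -9/256 -1/32 0 } -> simplest -19/512
RBBBBBRBBRB: Left { -1 -1/2 -1/4 -1/8 -1/16 -3/64 -5/128 -19/512 }, Right { -9/256 -1/32 0 } -> simplest -37/1024
RBBBBBRBBRBB: Left { -1 -1/2 -1/4 -1/8 -1/16 -3/64 -5/128 -19/512 -37/1024 }, Right { -9/256 -1/32 0 } -> simplest -73/2048
RBBBBBRBBRBBB: Left { -1 -1/2 -1/4 -1/8 -1/16 -3/64 -5/128 -19/512 -37/1024 -73/2048 }, Right { -9/256 -1/32 0 } -> simplest -145/4096
RBBBBBRBBRBBBR: Left { -1 -1/2 -1/4 -1/8 -1/16 -3/64 -5/128 -19/512 -37/1024 -73/2048 }, Right { -145/4096 -9/256 -1/32 0 } -> simplest -291/8192

-291/8192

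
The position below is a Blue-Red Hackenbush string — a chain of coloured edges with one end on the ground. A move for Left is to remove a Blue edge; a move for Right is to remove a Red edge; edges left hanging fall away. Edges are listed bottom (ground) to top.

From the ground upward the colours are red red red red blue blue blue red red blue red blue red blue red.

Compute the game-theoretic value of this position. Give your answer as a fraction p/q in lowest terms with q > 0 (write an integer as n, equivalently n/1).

Recurse on prefixes of the 15-edge string red red red red blue blue blue red red blue red blue red blue red:
1 of 15 · r · max L −∞ · min R 0 → -1
2 of 15 · rr · max L −∞ · min R -1 → -2
3 of 15 · rrr · max L −∞ · min R -2 → -3
4 of 15 · rrrr · max L −∞ · min R -3 → -4
5 of 15 · rrrrb · max L -4 · min R -3 → -7/2
6 of 15 · rrrrbb · max L -7/2 · min R -3 → -13/4
7 of 15 · rrrrbbb · max L -13/4 · min R -3 → -25/8
8 of 15 · rrrrbbbr · max L -13/4 · min R -25/8 → -51/16
9 of 15 · rrrrbbbrr · max L -13/4 · min R -51/16 → -103/32
10 of 15 · rrrrbbbrrb · max L -103/32 · min R -51/16 → -205/64
11 of 15 · rrrrbbbrrbr · max L -103/32 · min R -205/64 → -411/128
12 of 15 · rrrrbbbrrbrb · max L -411/128 · min R -205/64 → -821/256
13 of 15 · rrrrbbbrrbrbr · max L -411/128 · min R -821/256 → -1643/512
14 of 15 · rrrrbbbrrbrbrb · max L -1643/512 · min R -821/256 → -3285/1024
15 of 15 · rrrrbbbrrbrbrbr · max L -1643/512 · min R -3285/1024 → -6571/2048

-6571/2048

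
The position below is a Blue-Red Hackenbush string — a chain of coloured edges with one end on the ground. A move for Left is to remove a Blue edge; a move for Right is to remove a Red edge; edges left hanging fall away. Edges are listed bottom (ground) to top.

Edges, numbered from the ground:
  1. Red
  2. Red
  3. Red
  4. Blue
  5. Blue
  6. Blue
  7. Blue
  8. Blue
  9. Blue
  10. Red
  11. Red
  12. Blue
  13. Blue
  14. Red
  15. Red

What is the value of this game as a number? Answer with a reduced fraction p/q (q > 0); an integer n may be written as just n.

edge 1 of 15 (Red): { — | 0 } — -1
edge 2 of 15 (Red): { — | -1, 0 } — -2
edge 3 of 15 (Red): { — | -2, -1, 0 } — -3
edge 4 of 15 (Blue): { -3 | -2, -1, 0 } — -5/2
edge 5 of 15 (Blue): { -3, -5/2 | -2, -1, 0 } — -9/4
edge 6 of 15 (Blue): { -3, -5/2, -9/4 | -2, -1, 0 } — -17/8
edge 7 of 15 (Blue): { -3, -5/2, -9/4, -17/8 | -2, -1, 0 } — -33/16
edge 8 of 15 (Blue): { -3, -5/2, -9/4, -17/8, -33/16 | -2, -1, 0 } — -65/32
edge 9 of 15 (Blue): { -3, -5/2, -9/4, -17/8, -33/16, -65/32 | -2, -1, 0 } — -129/64
edge 10 of 15 (Red): { -3, -5/2, -9/4, -17/8, -33/16, -65/32 | -129/64, -2, -1, 0 } — -259/128
edge 11 of 15 (Red): { -3, -5/2, -9/4, -17/8, -33/16, -65/32 | -259/128, -129/64, -2, -1, 0 } — -519/256
edge 12 of 15 (Blue): { -3, -5/2, -9/4, -17/8, -33/16, -65/32, -519/256 | -259/128, -129/64, -2, -1, 0 } — -1037/512
edge 13 of 15 (Blue): { -3, -5/2, -9/4, -17/8, -33/16, -65/32, -519/256, -1037/512 | -259/128, -129/64, -2, -1, 0 } — -2073/1024
edge 14 of 15 (Red): { -3, -5/2, -9/4, -17/8, -33/16, -65/32, -519/256, -1037/512 | -2073/1024, -259/128, -129/64, -2, -1, 0 } — -4147/2048
edge 15 of 15 (Red): { -3, -5/2, -9/4, -17/8, -33/16, -65/32, -519/256, -1037/512 | -4147/2048, -2073/1024, -259/128, -129/64, -2, -1, 0 } — -8295/4096

-8295/4096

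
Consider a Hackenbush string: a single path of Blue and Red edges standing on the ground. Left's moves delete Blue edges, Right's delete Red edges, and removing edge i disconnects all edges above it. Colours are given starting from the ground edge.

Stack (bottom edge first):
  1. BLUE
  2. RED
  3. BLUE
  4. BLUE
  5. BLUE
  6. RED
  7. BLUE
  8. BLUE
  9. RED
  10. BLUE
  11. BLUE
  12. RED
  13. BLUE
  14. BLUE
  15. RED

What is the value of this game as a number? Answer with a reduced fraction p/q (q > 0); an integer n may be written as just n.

15213/16384

Recurse on prefixes of the 15-edge string BLUE RED BLUE BLUE BLUE RED BLUE BLUE RED BLUE BLUE RED BLUE BLUE RED:
step 1: add BLUE to get B; options L={ 0 } R={  } → 1
step 2: add RED to get BR; options L={ 0 } R={ 1 } → 1/2
step 3: add BLUE to get BRB; options L={ 0 1/2 } R={ 1 } → 3/4
step 4: add BLUE to get BRBB; options L={ 0 1/2 3/4 } R={ 1 } → 7/8
step 5: add BLUE to get BRBBB; options L={ 0 1/2 3/4 7/8 } R={ 1 } → 15/16
step 6: add RED to get BRBBBR; options L={ 0 1/2 3/4 7/8 } R={ 15/16 1 } → 29/32
step 7: add BLUE to get BRBBBRB; options L={ 0 1/2 3/4 7/8 29/32 } R={ 15/16 1 } → 59/64
step 8: add BLUE to get BRBBBRBB; options L={ 0 1/2 3/4 7/8 29/32 59/64 } R={ 15/16 1 } → 119/128
step 9: add RED to get BRBBBRBBR; options L={ 0 1/2 3/4 7/8 29/32 59/64 } R={ 119/128 15/16 1 } → 237/256
step 10: add BLUE to get BRBBBRBBRB; options L={ 0 1/2 3/4 7/8 29/32 59/64 237/256 } R={ 119/128 15/16 1 } → 475/512
step 11: add BLUE to get BRBBBRBBRBB; options L={ 0 1/2 3/4 7/8 29/32 59/64 237/256 475/512 } R={ 119/128 15/16 1 } → 951/1024
step 12: add RED to get BRBBBRBBRBBR; options L={ 0 1/2 3/4 7/8 29/32 59/64 237/256 475/512 } R={ 951/1024 119/128 15/16 1 } → 1901/2048
step 13: add BLUE to get BRBBBRBBRBBRB; options L={ 0 1/2 3/4 7/8 29/32 59/64 237/256 475/512 1901/2048 } R={ 951/1024 119/128 15/16 1 } → 3803/4096
step 14: add BLUE to get BRBBBRBBRBBRBB; options L={ 0 1/2 3/4 7/8 29/32 59/64 237/256 475/512 1901/2048 3803/4096 } R={ 951/1024 119/128 15/16 1 } → 7607/8192
step 15: add RED to get BRBBBRBBRBBRBBR; options L={ 0 1/2 3/4 7/8 29/32 59/64 237/256 475/512 1901/2048 3803/4096 } R={ 7607/8192 951/1024 119/128 15/16 1 } → 15213/16384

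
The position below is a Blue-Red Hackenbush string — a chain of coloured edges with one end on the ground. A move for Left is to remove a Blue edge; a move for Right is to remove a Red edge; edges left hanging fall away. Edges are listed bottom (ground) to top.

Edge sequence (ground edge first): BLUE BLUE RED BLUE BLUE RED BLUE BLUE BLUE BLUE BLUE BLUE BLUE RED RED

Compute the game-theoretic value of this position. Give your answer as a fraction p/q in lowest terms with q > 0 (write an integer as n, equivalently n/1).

val(B) = { 0 | (no moves) } gives 1
val(BB) = { 0, 1 | (no moves) } gives 2
val(BBR) = { 0, 1 | 2 } gives 3/2
val(BBRB) = { 0, 1, 3/2 | 2 } gives 7/4
val(BBRBB) = { 0, 1, 3/2, 7/4 | 2 } gives 15/8
val(BBRBBR) = { 0, 1, 3/2, 7/4 | 15/8, 2 } gives 29/16
val(BBRBBRB) = { 0, 1, 3/2, 7/4, 29/16 | 15/8, 2 } gives 59/32
val(BBRBBRBB) = { 0, 1, 3/2, 7/4, 29/16, 59/32 | 15/8, 2 } gives 119/64
val(BBRBBRBBB) = { 0, 1, 3/2, 7/4, 29/16, 59/32, 119/64 | 15/8, 2 } gives 239/128
val(BBRBBRBBBB) = { 0, 1, 3/2, 7/4, 29/16, 59/32, 119/64, 239/128 | 15/8, 2 } gives 479/256
val(BBRBBRBBBBB) = { 0, 1, 3/2, 7/4, 29/16, 59/32, 119/64, 239/128, 479/256 | 15/8, 2 } gives 959/512
val(BBRBBRBBBBBB) = { 0, 1, 3/2, 7/4, 29/16, 59/32, 119/64, 239/128, 479/256, 959/512 | 15/8, 2 } gives 1919/1024
val(BBRBBRBBBBBBB) = { 0, 1, 3/2, 7/4, 29/16, 59/32, 119/64, 239/128, 479/256, 959/512, 1919/1024 | 15/8, 2 } gives 3839/2048
val(BBRBBRBBBBBBBR) = { 0, 1, 3/2, 7/4, 29/16, 59/32, 119/64, 239/128, 479/256, 959/512, 1919/1024 | 3839/2048, 15/8, 2 } gives 7677/4096
val(BBRBBRBBBBBBBRR) = { 0, 1, 3/2, 7/4, 29/16, 59/32, 119/64, 239/128, 479/256, 959/512, 1919/1024 | 7677/4096, 3839/2048, 15/8, 2 } gives 15353/8192

15353/8192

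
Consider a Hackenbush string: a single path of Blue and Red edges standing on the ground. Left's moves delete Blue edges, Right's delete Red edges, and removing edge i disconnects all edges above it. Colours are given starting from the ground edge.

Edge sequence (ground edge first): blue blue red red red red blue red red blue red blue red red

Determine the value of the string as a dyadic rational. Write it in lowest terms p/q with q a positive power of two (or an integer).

step 1: add blue to get b; options L={ 0 } R={ — } = 1
step 2: add blue to get bb; options L={ 0 1 } R={ — } = 2
step 3: add red to get bbr; options L={ 0 1 } R={ 2 } = 3/2
step 4: add red to get bbrr; options L={ 0 1 } R={ 3/2 2 } = 5/4
step 5: add red to get bbrrr; options L={ 0 1 } R={ 5/4 3/2 2 } = 9/8
step 6: add red to get bbrrrr; options L={ 0 1 } R={ 9/8 5/4 3/2 2 } = 17/16
step 7: add blue to get bbrrrrb; options L={ 0 1 17/16 } R={ 9/8 5/4 3/2 2 } = 35/32
step 8: add red to get bbrrrrbr; options L={ 0 1 17/16 } R={ 35/32 9/8 5/4 3/2 2 } = 69/64
step 9: add red to get bbrrrrbrr; options L={ 0 1 17/16 } R={ 69/64 35/32 9/8 5/4 3/2 2 } = 137/128
step 10: add blue to get bbrrrrbrrb; options L={ 0 1 17/16 137/128 } R={ 69/64 35/32 9/8 5/4 3/2 2 } = 275/256
step 11: add red to get bbrrrrbrrbr; options L={ 0 1 17/16 137/128 } R={ 275/256 69/64 35/32 9/8 5/4 3/2 2 } = 549/512
step 12: add blue to get bbrrrrbrrbrb; options L={ 0 1 17/16 137/128 549/512 } R={ 275/256 69/64 35/32 9/8 5/4 3/2 2 } = 1099/1024
step 13: add red to get bbrrrrbrrbrbr; options L={ 0 1 17/16 137/128 549/512 } R={ 1099/1024 275/256 69/64 35/32 9/8 5/4 3/2 2 } = 2197/2048
step 14: add red to get bbrrrrbrrbrbrr; options L={ 0 1 17/16 137/128 549/512 } R={ 2197/2048 1099/1024 275/256 69/64 35/32 9/8 5/4 3/2 2 } = 4393/4096

4393/4096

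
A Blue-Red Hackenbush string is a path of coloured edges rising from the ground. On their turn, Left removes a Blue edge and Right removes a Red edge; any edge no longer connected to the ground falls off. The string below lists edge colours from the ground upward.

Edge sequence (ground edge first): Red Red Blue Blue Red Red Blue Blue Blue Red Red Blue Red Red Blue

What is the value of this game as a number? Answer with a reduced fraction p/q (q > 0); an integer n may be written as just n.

-11373/8192

edge 1 of 15 (Red): { (no moves) | 0 } ⇒ -1
edge 2 of 15 (Red): { (no moves) | -1 0 } ⇒ -2
edge 3 of 15 (Blue): { -2 | -1 0 } ⇒ -3/2
edge 4 of 15 (Blue): { -2 -3/2 | -1 0 } ⇒ -5/4
edge 5 of 15 (Red): { -2 -3/2 | -5/4 -1 0 } ⇒ -11/8
edge 6 of 15 (Red): { -2 -3/2 | -11/8 -5/4 -1 0 } ⇒ -23/16
edge 7 of 15 (Blue): { -2 -3/2 -23/16 | -11/8 -5/4 -1 0 } ⇒ -45/32
edge 8 of 15 (Blue): { -2 -3/2 -23/16 -45/32 | -11/8 -5/4 -1 0 } ⇒ -89/64
edge 9 of 15 (Blue): { -2 -3/2 -23/16 -45/32 -89/64 | -11/8 -5/4 -1 0 } ⇒ -177/128
edge 10 of 15 (Red): { -2 -3/2 -23/16 -45/32 -89/64 | -177/128 -11/8 -5/4 -1 0 } ⇒ -355/256
edge 11 of 15 (Red): { -2 -3/2 -23/16 -45/32 -89/64 | -355/256 -177/128 -11/8 -5/4 -1 0 } ⇒ -711/512
edge 12 of 15 (Blue): { -2 -3/2 -23/16 -45/32 -89/64 -711/512 | -355/256 -177/128 -11/8 -5/4 -1 0 } ⇒ -1421/1024
edge 13 of 15 (Red): { -2 -3/2 -23/16 -45/32 -89/64 -711/512 | -1421/1024 -355/256 -177/128 -11/8 -5/4 -1 0 } ⇒ -2843/2048
edge 14 of 15 (Red): { -2 -3/2 -23/16 -45/32 -89/64 -711/512 | -2843/2048 -1421/1024 -355/256 -177/128 -11/8 -5/4 -1 0 } ⇒ -5687/4096
edge 15 of 15 (Blue): { -2 -3/2 -23/16 -45/32 -89/64 -711/512 -5687/4096 | -2843/2048 -1421/1024 -355/256 -177/128 -11/8 -5/4 -1 0 } ⇒ -11373/8192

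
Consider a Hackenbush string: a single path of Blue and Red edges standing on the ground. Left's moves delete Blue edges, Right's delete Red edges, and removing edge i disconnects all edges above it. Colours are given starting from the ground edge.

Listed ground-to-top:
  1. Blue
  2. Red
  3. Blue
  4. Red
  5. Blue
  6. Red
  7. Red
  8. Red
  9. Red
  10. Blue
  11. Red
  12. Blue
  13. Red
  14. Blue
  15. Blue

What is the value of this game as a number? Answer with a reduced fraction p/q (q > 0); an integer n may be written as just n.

10327/16384

Recurse on prefixes of the 15-edge string Blue Red Blue Red Blue Red Red Red Red Blue Red Blue Red Blue Blue:
value(B) = { 0 | · } -> 1
value(BR) = { 0 | 1 } -> 1/2
value(BRB) = { 0, 1/2 | 1 } -> 3/4
value(BRBR) = { 0, 1/2 | 3/4, 1 } -> 5/8
value(BRBRB) = { 0, 1/2, 5/8 | 3/4, 1 } -> 11/16
value(BRBRBR) = { 0, 1/2, 5/8 | 11/16, 3/4, 1 } -> 21/32
value(BRBRBRR) = { 0, 1/2, 5/8 | 21/32, 11/16, 3/4, 1 } -> 41/64
value(BRBRBRRR) = { 0, 1/2, 5/8 | 41/64, 21/32, 11/16, 3/4, 1 } -> 81/128
value(BRBRBRRRR) = { 0, 1/2, 5/8 | 81/128, 41/64, 21/32, 11/16, 3/4, 1 } -> 161/256
value(BRBRBRRRRB) = { 0, 1/2, 5/8, 161/256 | 81/128, 41/64, 21/32, 11/16, 3/4, 1 } -> 323/512
value(BRBRBRRRRBR) = { 0, 1/2, 5/8, 161/256 | 323/512, 81/128, 41/64, 21/32, 11/16, 3/4, 1 } -> 645/1024
value(BRBRBRRRRBRB) = { 0, 1/2, 5/8, 161/256, 645/1024 | 323/512, 81/128, 41/64, 21/32, 11/16, 3/4, 1 } -> 1291/2048
value(BRBRBRRRRBRBR) = { 0, 1/2, 5/8, 161/256, 645/1024 | 1291/2048, 323/512, 81/128, 41/64, 21/32, 11/16, 3/4, 1 } -> 2581/4096
value(BRBRBRRRRBRBRB) = { 0, 1/2, 5/8, 161/256, 645/1024, 2581/4096 | 1291/2048, 323/512, 81/128, 41/64, 21/32, 11/16, 3/4, 1 } -> 5163/8192
value(BRBRBRRRRBRBRBB) = { 0, 1/2, 5/8, 161/256, 645/1024, 2581/4096, 5163/8192 | 1291/2048, 323/512, 81/128, 41/64, 21/32, 11/16, 3/4, 1 } -> 10327/16384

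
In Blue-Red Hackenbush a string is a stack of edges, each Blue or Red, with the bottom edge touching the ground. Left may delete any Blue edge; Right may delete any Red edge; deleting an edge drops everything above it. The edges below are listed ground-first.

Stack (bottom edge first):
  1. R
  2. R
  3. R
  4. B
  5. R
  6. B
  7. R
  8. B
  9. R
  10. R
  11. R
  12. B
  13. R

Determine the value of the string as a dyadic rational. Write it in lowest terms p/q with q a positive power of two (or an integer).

-2747/1024

Prefix values for R R R B R B R B R R R B R via {L|R} + simplicity:
edge 1 of 13 (R): { (no moves) | 0 } => -1
edge 2 of 13 (R): { (no moves) | -1 0 } => -2
edge 3 of 13 (R): { (no moves) | -2 -1 0 } => -3
edge 4 of 13 (B): { -3 | -2 -1 0 } => -5/2
edge 5 of 13 (R): { -3 | -5/2 -2 -1 0 } => -11/4
edge 6 of 13 (B): { -3 -11/4 | -5/2 -2 -1 0 } => -21/8
edge 7 of 13 (R): { -3 -11/4 | -21/8 -5/2 -2 -1 0 } => -43/16
edge 8 of 13 (B): { -3 -11/4 -43/16 | -21/8 -5/2 -2 -1 0 } => -85/32
edge 9 of 13 (R): { -3 -11/4 -43/16 | -85/32 -21/8 -5/2 -2 -1 0 } => -171/64
edge 10 of 13 (R): { -3 -11/4 -43/16 | -171/64 -85/32 -21/8 -5/2 -2 -1 0 } => -343/128
edge 11 of 13 (R): { -3 -11/4 -43/16 | -343/128 -171/64 -85/32 -21/8 -5/2 -2 -1 0 } => -687/256
edge 12 of 13 (B): { -3 -11/4 -43/16 -687/256 | -343/128 -171/64 -85/32 -21/8 -5/2 -2 -1 0 } => -1373/512
edge 13 of 13 (R): { -3 -11/4 -43/16 -687/256 | -1373/512 -343/128 -171/64 -85/32 -21/8 -5/2 -2 -1 0 } => -2747/1024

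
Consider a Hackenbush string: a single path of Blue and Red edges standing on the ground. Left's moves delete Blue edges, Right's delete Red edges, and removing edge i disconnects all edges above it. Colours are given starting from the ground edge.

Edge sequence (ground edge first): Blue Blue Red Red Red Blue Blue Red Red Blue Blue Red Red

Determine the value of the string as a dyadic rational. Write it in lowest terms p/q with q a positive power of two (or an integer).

2457/2048

Recurse on prefixes of the 13-edge string Blue Blue Red Red Red Blue Blue Red Red Blue Blue Red Red:
val_1 [B]  L=[0]  R=[∅]  so 1
val_2 [BB]  L=[0,1]  R=[∅]  so 2
val_3 [BBR]  L=[0,1]  R=[2]  so 3/2
val_4 [BBRR]  L=[0,1]  R=[3/2,2]  so 5/4
val_5 [BBRRR]  L=[0,1]  R=[5/4,3/2,2]  so 9/8
val_6 [BBRRRB]  L=[0,1,9/8]  R=[5/4,3/2,2]  so 19/16
val_7 [BBRRRBB]  L=[0,1,9/8,19/16]  R=[5/4,3/2,2]  so 39/32
val_8 [BBRRRBBR]  L=[0,1,9/8,19/16]  R=[39/32,5/4,3/2,2]  so 77/64
val_9 [BBRRRBBRR]  L=[0,1,9/8,19/16]  R=[77/64,39/32,5/4,3/2,2]  so 153/128
val_10 [BBRRRBBRRB]  L=[0,1,9/8,19/16,153/128]  R=[77/64,39/32,5/4,3/2,2]  so 307/256
val_11 [BBRRRBBRRBB]  L=[0,1,9/8,19/16,153/128,307/256]  R=[77/64,39/32,5/4,3/2,2]  so 615/512
val_12 [BBRRRBBRRBBR]  L=[0,1,9/8,19/16,153/128,307/256]  R=[615/512,77/64,39/32,5/4,3/2,2]  so 1229/1024
val_13 [BBRRRBBRRBBRR]  L=[0,1,9/8,19/16,153/128,307/256]  R=[1229/1024,615/512,77/64,39/32,5/4,3/2,2]  so 2457/2048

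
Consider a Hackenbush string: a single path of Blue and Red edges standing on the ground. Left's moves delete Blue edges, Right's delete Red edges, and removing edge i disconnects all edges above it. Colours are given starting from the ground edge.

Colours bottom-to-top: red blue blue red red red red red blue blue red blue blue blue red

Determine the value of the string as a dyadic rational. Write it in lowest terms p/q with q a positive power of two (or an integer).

Prefix values for red blue blue red red red red red blue blue red blue blue blue red via {L|R} + simplicity:
step 1: add red to get r; options L={ — } R={ 0 } so -1
step 2: add blue to get rb; options L={ -1 } R={ 0 } so -1/2
step 3: add blue to get rbb; options L={ -1 -1/2 } R={ 0 } so -1/4
step 4: add red to get rbbr; options L={ -1 -1/2 } R={ -1/4 0 } so -3/8
step 5: add red to get rbbrr; options L={ -1 -1/2 } R={ -3/8 -1/4 0 } so -7/16
step 6: add red to get rbbrrr; options L={ -1 -1/2 } R={ -7/16 -3/8 -1/4 0 } so -15/32
step 7: add red to get rbbrrrr; options L={ -1 -1/2 } R={ -15/32 -7/16 -3/8 -1/4 0 } so -31/64
step 8: add red to get rbbrrrrr; options L={ -1 -1/2 } R={ -31/64 -15/32 -7/16 -3/8 -1/4 0 } so -63/128
step 9: add blue to get rbbrrrrrb; options L={ -1 -1/2 -63/128 } R={ -31/64 -15/32 -7/16 -3/8 -1/4 0 } so -125/256
step 10: add blue to get rbbrrrrrbb; options L={ -1 -1/2 -63/128 -125/256 } R={ -31/64 -15/32 -7/16 -3/8 -1/4 0 } so -249/512
step 11: add red to get rbbrrrrrbbr; options L={ -1 -1/2 -63/128 -125/256 } R={ -249/512 -31/64 -15/32 -7/16 -3/8 -1/4 0 } so -499/1024
step 12: add blue to get rbbrrrrrbbrb; options L={ -1 -1/2 -63/128 -125/256 -499/1024 } R={ -249/512 -31/64 -15/32 -7/16 -3/8 -1/4 0 } so -997/2048
step 13: add blue to get rbbrrrrrbbrbb; options L={ -1 -1/2 -63/128 -125/256 -499/1024 -997/2048 } R={ -249/512 -31/64 -15/32 -7/16 -3/8 -1/4 0 } so -1993/4096
step 14: add blue to get rbbrrrrrbbrbbb; options L={ -1 -1/2 -63/128 -125/256 -499/1024 -997/2048 -1993/4096 } R={ -249/512 -31/64 -15/32 -7/16 -3/8 -1/4 0 } so -3985/8192
step 15: add red to get rbbrrrrrbbrbbbr; options L={ -1 -1/2 -63/128 -125/256 -499/1024 -997/2048 -1993/4096 } R={ -3985/8192 -249/512 -31/64 -15/32 -7/16 -3/8 -1/4 0 } so -7971/16384

-7971/16384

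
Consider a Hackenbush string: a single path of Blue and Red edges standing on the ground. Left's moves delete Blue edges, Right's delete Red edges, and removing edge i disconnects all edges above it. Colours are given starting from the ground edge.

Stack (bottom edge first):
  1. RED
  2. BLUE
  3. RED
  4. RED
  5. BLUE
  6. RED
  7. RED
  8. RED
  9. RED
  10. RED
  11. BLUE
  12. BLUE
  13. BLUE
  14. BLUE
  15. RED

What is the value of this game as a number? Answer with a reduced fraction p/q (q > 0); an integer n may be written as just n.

edge 1 of 15 (RED): {  | 0 } → -1
edge 2 of 15 (BLUE): { -1 | 0 } → -1/2
edge 3 of 15 (RED): { -1 | -1/2; 0 } → -3/4
edge 4 of 15 (RED): { -1 | -3/4; -1/2; 0 } → -7/8
edge 5 of 15 (BLUE): { -1; -7/8 | -3/4; -1/2; 0 } → -13/16
edge 6 of 15 (RED): { -1; -7/8 | -13/16; -3/4; -1/2; 0 } → -27/32
edge 7 of 15 (RED): { -1; -7/8 | -27/32; -13/16; -3/4; -1/2; 0 } → -55/64
edge 8 of 15 (RED): { -1; -7/8 | -55/64; -27/32; -13/16; -3/4; -1/2; 0 } → -111/128
edge 9 of 15 (RED): { -1; -7/8 | -111/128; -55/64; -27/32; -13/16; -3/4; -1/2; 0 } → -223/256
edge 10 of 15 (RED): { -1; -7/8 | -223/256; -111/128; -55/64; -27/32; -13/16; -3/4; -1/2; 0 } → -447/512
edge 11 of 15 (BLUE): { -1; -7/8; -447/512 | -223/256; -111/128; -55/64; -27/32; -13/16; -3/4; -1/2; 0 } → -893/1024
edge 12 of 15 (BLUE): { -1; -7/8; -447/512; -893/1024 | -223/256; -111/128; -55/64; -27/32; -13/16; -3/4; -1/2; 0 } → -1785/2048
edge 13 of 15 (BLUE): { -1; -7/8; -447/512; -893/1024; -1785/2048 | -223/256; -111/128; -55/64; -27/32; -13/16; -3/4; -1/2; 0 } → -3569/4096
edge 14 of 15 (BLUE): { -1; -7/8; -447/512; -893/1024; -1785/2048; -3569/4096 | -223/256; -111/128; -55/64; -27/32; -13/16; -3/4; -1/2; 0 } → -7137/8192
edge 15 of 15 (RED): { -1; -7/8; -447/512; -893/1024; -1785/2048; -3569/4096 | -7137/8192; -223/256; -111/128; -55/64; -27/32; -13/16; -3/4; -1/2; 0 } → -14275/16384

-14275/16384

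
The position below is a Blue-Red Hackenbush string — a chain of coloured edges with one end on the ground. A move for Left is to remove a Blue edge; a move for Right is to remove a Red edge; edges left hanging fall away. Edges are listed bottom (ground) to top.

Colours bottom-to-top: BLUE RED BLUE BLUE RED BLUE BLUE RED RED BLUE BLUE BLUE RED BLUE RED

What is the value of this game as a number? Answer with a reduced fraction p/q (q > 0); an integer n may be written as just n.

edge 1 of 15 (BLUE): { 0 |  } = 1
edge 2 of 15 (RED): { 0 | 1 } = 1/2
edge 3 of 15 (BLUE): { 0 1/2 | 1 } = 3/4
edge 4 of 15 (BLUE): { 0 1/2 3/4 | 1 } = 7/8
edge 5 of 15 (RED): { 0 1/2 3/4 | 7/8 1 } = 13/16
edge 6 of 15 (BLUE): { 0 1/2 3/4 13/16 | 7/8 1 } = 27/32
edge 7 of 15 (BLUE): { 0 1/2 3/4 13/16 27/32 | 7/8 1 } = 55/64
edge 8 of 15 (RED): { 0 1/2 3/4 13/16 27/32 | 55/64 7/8 1 } = 109/128
edge 9 of 15 (RED): { 0 1/2 3/4 13/16 27/32 | 109/128 55/64 7/8 1 } = 217/256
edge 10 of 15 (BLUE): { 0 1/2 3/4 13/16 27/32 217/256 | 109/128 55/64 7/8 1 } = 435/512
edge 11 of 15 (BLUE): { 0 1/2 3/4 13/16 27/32 217/256 435/512 | 109/128 55/64 7/8 1 } = 871/1024
edge 12 of 15 (BLUE): { 0 1/2 3/4 13/16 27/32 217/256 435/512 871/1024 | 109/128 55/64 7/8 1 } = 1743/2048
edge 13 of 15 (RED): { 0 1/2 3/4 13/16 27/32 217/256 435/512 871/1024 | 1743/2048 109/128 55/64 7/8 1 } = 3485/4096
edge 14 of 15 (BLUE): { 0 1/2 3/4 13/16 27/32 217/256 435/512 871/1024 3485/4096 | 1743/2048 109/128 55/64 7/8 1 } = 6971/8192
edge 15 of 15 (RED): { 0 1/2 3/4 13/16 27/32 217/256 435/512 871/1024 3485/4096 | 6971/8192 1743/2048 109/128 55/64 7/8 1 } = 13941/16384

13941/16384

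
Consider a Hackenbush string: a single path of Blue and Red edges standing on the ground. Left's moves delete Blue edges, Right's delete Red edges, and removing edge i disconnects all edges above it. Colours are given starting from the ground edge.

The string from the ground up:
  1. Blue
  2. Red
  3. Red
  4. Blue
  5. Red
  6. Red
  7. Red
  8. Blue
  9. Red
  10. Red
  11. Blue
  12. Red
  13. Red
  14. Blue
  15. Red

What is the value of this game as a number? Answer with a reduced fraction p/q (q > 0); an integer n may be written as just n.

Build g(s[:k]) for k = 1..15, string s = Blue Red Red Blue Red Red Red Blue Red Red Blue Red Red Blue Red.
g_1 [B]  L=[0]  R=[—]  => 1
g_2 [BR]  L=[0]  R=[1]  => 1/2
g_3 [BRR]  L=[0]  R=[1/2 1]  => 1/4
g_4 [BRRB]  L=[0 1/4]  R=[1/2 1]  => 3/8
g_5 [BRRBR]  L=[0 1/4]  R=[3/8 1/2 1]  => 5/16
g_6 [BRRBRR]  L=[0 1/4]  R=[5/16 3/8 1/2 1]  => 9/32
g_7 [BRRBRRR]  L=[0 1/4]  R=[9/32 5/16 3/8 1/2 1]  => 17/64
g_8 [BRRBRRRB]  L=[0 1/4 17/64]  R=[9/32 5/16 3/8 1/2 1]  => 35/128
g_9 [BRRBRRRBR]  L=[0 1/4 17/64]  R=[35/128 9/32 5/16 3/8 1/2 1]  => 69/256
g_10 [BRRBRRRBRR]  L=[0 1/4 17/64]  R=[69/256 35/128 9/32 5/16 3/8 1/2 1]  => 137/512
g_11 [BRRBRRRBRRB]  L=[0 1/4 17/64 137/512]  R=[69/256 35/128 9/32 5/16 3/8 1/2 1]  => 275/1024
g_12 [BRRBRRRBRRBR]  L=[0 1/4 17/64 137/512]  R=[275/1024 69/256 35/128 9/32 5/16 3/8 1/2 1]  => 549/2048
g_13 [BRRBRRRBRRBRR]  L=[0 1/4 17/64 137/512]  R=[549/2048 275/1024 69/256 35/128 9/32 5/16 3/8 1/2 1]  => 1097/4096
g_14 [BRRBRRRBRRBRRB]  L=[0 1/4 17/64 137/512 1097/4096]  R=[549/2048 275/1024 69/256 35/128 9/32 5/16 3/8 1/2 1]  => 2195/8192
g_15 [BRRBRRRBRRBRRBR]  L=[0 1/4 17/64 137/512 1097/4096]  R=[2195/8192 549/2048 275/1024 69/256 35/128 9/32 5/16 3/8 1/2 1]  => 4389/16384

4389/16384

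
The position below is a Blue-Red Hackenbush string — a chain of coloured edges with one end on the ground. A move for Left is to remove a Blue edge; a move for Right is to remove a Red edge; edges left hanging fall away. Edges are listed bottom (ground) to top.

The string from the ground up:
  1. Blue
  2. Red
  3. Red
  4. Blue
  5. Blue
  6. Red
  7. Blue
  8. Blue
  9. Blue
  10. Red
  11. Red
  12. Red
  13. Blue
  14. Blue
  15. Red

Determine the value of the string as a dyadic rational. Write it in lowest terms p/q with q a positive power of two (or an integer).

7053/16384

Recurse on prefixes of the 15-edge string Blue Red Red Blue Blue Red Blue Blue Blue Red Red Red Blue Blue Red:
G_1 [B]  L=[0]  R=[]  → 1
G_2 [BR]  L=[0]  R=[1]  → 1/2
G_3 [BRR]  L=[0]  R=[1/2,1]  → 1/4
G_4 [BRRB]  L=[0,1/4]  R=[1/2,1]  → 3/8
G_5 [BRRBB]  L=[0,1/4,3/8]  R=[1/2,1]  → 7/16
G_6 [BRRBBR]  L=[0,1/4,3/8]  R=[7/16,1/2,1]  → 13/32
G_7 [BRRBBRB]  L=[0,1/4,3/8,13/32]  R=[7/16,1/2,1]  → 27/64
G_8 [BRRBBRBB]  L=[0,1/4,3/8,13/32,27/64]  R=[7/16,1/2,1]  → 55/128
G_9 [BRRBBRBBB]  L=[0,1/4,3/8,13/32,27/64,55/128]  R=[7/16,1/2,1]  → 111/256
G_10 [BRRBBRBBBR]  L=[0,1/4,3/8,13/32,27/64,55/128]  R=[111/256,7/16,1/2,1]  → 221/512
G_11 [BRRBBRBBBRR]  L=[0,1/4,3/8,13/32,27/64,55/128]  R=[221/512,111/256,7/16,1/2,1]  → 441/1024
G_12 [BRRBBRBBBRRR]  L=[0,1/4,3/8,13/32,27/64,55/128]  R=[441/1024,221/512,111/256,7/16,1/2,1]  → 881/2048
G_13 [BRRBBRBBBRRRB]  L=[0,1/4,3/8,13/32,27/64,55/128,881/2048]  R=[441/1024,221/512,111/256,7/16,1/2,1]  → 1763/4096
G_14 [BRRBBRBBBRRRBB]  L=[0,1/4,3/8,13/32,27/64,55/128,881/2048,1763/4096]  R=[441/1024,221/512,111/256,7/16,1/2,1]  → 3527/8192
G_15 [BRRBBRBBBRRRBBR]  L=[0,1/4,3/8,13/32,27/64,55/128,881/2048,1763/4096]  R=[3527/8192,441/1024,221/512,111/256,7/16,1/2,1]  → 7053/16384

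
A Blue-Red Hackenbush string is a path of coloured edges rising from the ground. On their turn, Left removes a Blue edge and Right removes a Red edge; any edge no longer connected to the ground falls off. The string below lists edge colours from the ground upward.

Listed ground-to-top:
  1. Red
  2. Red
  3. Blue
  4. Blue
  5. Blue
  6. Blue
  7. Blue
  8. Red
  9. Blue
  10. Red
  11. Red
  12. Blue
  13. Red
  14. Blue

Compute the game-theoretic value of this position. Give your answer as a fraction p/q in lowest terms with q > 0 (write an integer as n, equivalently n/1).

g(R) = { — | 0 } — -1
g(RR) = { — | -1; 0 } — -2
g(RRB) = { -2 | -1; 0 } — -3/2
g(RRBB) = { -2; -3/2 | -1; 0 } — -5/4
g(RRBBB) = { -2; -3/2; -5/4 | -1; 0 } — -9/8
g(RRBBBB) = { -2; -3/2; -5/4; -9/8 | -1; 0 } — -17/16
g(RRBBBBB) = { -2; -3/2; -5/4; -9/8; -17/16 | -1; 0 } — -33/32
g(RRBBBBBR) = { -2; -3/2; -5/4; -9/8; -17/16 | -33/32; -1; 0 } — -67/64
g(RRBBBBBRB) = { -2; -3/2; -5/4; -9/8; -17/16; -67/64 | -33/32; -1; 0 } — -133/128
g(RRBBBBBRBR) = { -2; -3/2; -5/4; -9/8; -17/16; -67/64 | -133/128; -33/32; -1; 0 } — -267/256
g(RRBBBBBRBRR) = { -2; -3/2; -5/4; -9/8; -17/16; -67/64 | -267/256; -133/128; -33/32; -1; 0 } — -535/512
g(RRBBBBBRBRRB) = { -2; -3/2; -5/4; -9/8; -17/16; -67/64; -535/512 | -267/256; -133/128; -33/32; -1; 0 } — -1069/1024
g(RRBBBBBRBRRBR) = { -2; -3/2; -5/4; -9/8; -17/16; -67/64; -535/512 | -1069/1024; -267/256; -133/128; -33/32; -1; 0 } — -2139/2048
g(RRBBBBBRBRRBRB) = { -2; -3/2; -5/4; -9/8; -17/16; -67/64; -535/512; -2139/2048 | -1069/1024; -267/256; -133/128; -33/32; -1; 0 } — -4277/4096

-4277/4096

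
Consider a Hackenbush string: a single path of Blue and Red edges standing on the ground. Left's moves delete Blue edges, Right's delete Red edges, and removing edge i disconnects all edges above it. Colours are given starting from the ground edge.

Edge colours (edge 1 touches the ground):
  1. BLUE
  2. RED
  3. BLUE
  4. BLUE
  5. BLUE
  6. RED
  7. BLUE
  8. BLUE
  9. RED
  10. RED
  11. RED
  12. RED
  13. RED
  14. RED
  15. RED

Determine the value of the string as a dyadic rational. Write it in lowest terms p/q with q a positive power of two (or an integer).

step 1: add BLUE to get B; options L={ 0 } R={ · } = 1
step 2: add RED to get BR; options L={ 0 } R={ 1 } = 1/2
step 3: add BLUE to get BRB; options L={ 0,1/2 } R={ 1 } = 3/4
step 4: add BLUE to get BRBB; options L={ 0,1/2,3/4 } R={ 1 } = 7/8
step 5: add BLUE to get BRBBB; options L={ 0,1/2,3/4,7/8 } R={ 1 } = 15/16
step 6: add RED to get BRBBBR; options L={ 0,1/2,3/4,7/8 } R={ 15/16,1 } = 29/32
step 7: add BLUE to get BRBBBRB; options L={ 0,1/2,3/4,7/8,29/32 } R={ 15/16,1 } = 59/64
step 8: add BLUE to get BRBBBRBB; options L={ 0,1/2,3/4,7/8,29/32,59/64 } R={ 15/16,1 } = 119/128
step 9: add RED to get BRBBBRBBR; options L={ 0,1/2,3/4,7/8,29/32,59/64 } R={ 119/128,15/16,1 } = 237/256
step 10: add RED to get BRBBBRBBRR; options L={ 0,1/2,3/4,7/8,29/32,59/64 } R={ 237/256,119/128,15/16,1 } = 473/512
step 11: add RED to get BRBBBRBBRRR; options L={ 0,1/2,3/4,7/8,29/32,59/64 } R={ 473/512,237/256,119/128,15/16,1 } = 945/1024
step 12: add RED to get BRBBBRBBRRRR; options L={ 0,1/2,3/4,7/8,29/32,59/64 } R={ 945/1024,473/512,237/256,119/128,15/16,1 } = 1889/2048
step 13: add RED to get BRBBBRBBRRRRR; options L={ 0,1/2,3/4,7/8,29/32,59/64 } R={ 1889/2048,945/1024,473/512,237/256,119/128,15/16,1 } = 3777/4096
step 14: add RED to get BRBBBRBBRRRRRR; options L={ 0,1/2,3/4,7/8,29/32,59/64 } R={ 3777/4096,1889/2048,945/1024,473/512,237/256,119/128,15/16,1 } = 7553/8192
step 15: add RED to get BRBBBRBBRRRRRRR; options L={ 0,1/2,3/4,7/8,29/32,59/64 } R={ 7553/8192,3777/4096,1889/2048,945/1024,473/512,237/256,119/128,15/16,1 } = 15105/16384

15105/16384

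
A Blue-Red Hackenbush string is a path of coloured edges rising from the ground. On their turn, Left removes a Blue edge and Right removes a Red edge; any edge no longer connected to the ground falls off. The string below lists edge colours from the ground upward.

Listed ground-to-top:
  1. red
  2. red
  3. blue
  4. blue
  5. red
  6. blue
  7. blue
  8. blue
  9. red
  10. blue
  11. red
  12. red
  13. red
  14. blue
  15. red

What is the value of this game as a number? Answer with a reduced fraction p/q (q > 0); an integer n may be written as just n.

-10427/8192

edge 1 of 15 (red): { none | 0 } → -1
edge 2 of 15 (red): { none | -1,0 } → -2
edge 3 of 15 (blue): { -2 | -1,0 } → -3/2
edge 4 of 15 (blue): { -2,-3/2 | -1,0 } → -5/4
edge 5 of 15 (red): { -2,-3/2 | -5/4,-1,0 } → -11/8
edge 6 of 15 (blue): { -2,-3/2,-11/8 | -5/4,-1,0 } → -21/16
edge 7 of 15 (blue): { -2,-3/2,-11/8,-21/16 | -5/4,-1,0 } → -41/32
edge 8 of 15 (blue): { -2,-3/2,-11/8,-21/16,-41/32 | -5/4,-1,0 } → -81/64
edge 9 of 15 (red): { -2,-3/2,-11/8,-21/16,-41/32 | -81/64,-5/4,-1,0 } → -163/128
edge 10 of 15 (blue): { -2,-3/2,-11/8,-21/16,-41/32,-163/128 | -81/64,-5/4,-1,0 } → -325/256
edge 11 of 15 (red): { -2,-3/2,-11/8,-21/16,-41/32,-163/128 | -325/256,-81/64,-5/4,-1,0 } → -651/512
edge 12 of 15 (red): { -2,-3/2,-11/8,-21/16,-41/32,-163/128 | -651/512,-325/256,-81/64,-5/4,-1,0 } → -1303/1024
edge 13 of 15 (red): { -2,-3/2,-11/8,-21/16,-41/32,-163/128 | -1303/1024,-651/512,-325/256,-81/64,-5/4,-1,0 } → -2607/2048
edge 14 of 15 (blue): { -2,-3/2,-11/8,-21/16,-41/32,-163/128,-2607/2048 | -1303/1024,-651/512,-325/256,-81/64,-5/4,-1,0 } → -5213/4096
edge 15 of 15 (red): { -2,-3/2,-11/8,-21/16,-41/32,-163/128,-2607/2048 | -5213/4096,-1303/1024,-651/512,-325/256,-81/64,-5/4,-1,0 } → -10427/8192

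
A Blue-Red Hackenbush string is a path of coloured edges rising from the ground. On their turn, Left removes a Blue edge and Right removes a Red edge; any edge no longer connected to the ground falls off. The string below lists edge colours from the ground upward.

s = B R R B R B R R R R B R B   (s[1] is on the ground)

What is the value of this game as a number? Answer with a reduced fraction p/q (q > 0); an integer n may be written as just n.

1291/4096

Build G(s[:k]) for k = 1..13, string s = B R R B R B R R R R B R B.
step 1: add B to get B; options L={ 0 } R={  } => 1
step 2: add R to get BR; options L={ 0 } R={ 1 } => 1/2
step 3: add R to get BRR; options L={ 0 } R={ 1/2; 1 } => 1/4
step 4: add B to get BRRB; options L={ 0; 1/4 } R={ 1/2; 1 } => 3/8
step 5: add R to get BRRBR; options L={ 0; 1/4 } R={ 3/8; 1/2; 1 } => 5/16
step 6: add B to get BRRBRB; options L={ 0; 1/4; 5/16 } R={ 3/8; 1/2; 1 } => 11/32
step 7: add R to get BRRBRBR; options L={ 0; 1/4; 5/16 } R={ 11/32; 3/8; 1/2; 1 } => 21/64
step 8: add R to get BRRBRBRR; options L={ 0; 1/4; 5/16 } R={ 21/64; 11/32; 3/8; 1/2; 1 } => 41/128
step 9: add R to get BRRBRBRRR; options L={ 0; 1/4; 5/16 } R={ 41/128; 21/64; 11/32; 3/8; 1/2; 1 } => 81/256
step 10: add R to get BRRBRBRRRR; options L={ 0; 1/4; 5/16 } R={ 81/256; 41/128; 21/64; 11/32; 3/8; 1/2; 1 } => 161/512
step 11: add B to get BRRBRBRRRRB; options L={ 0; 1/4; 5/16; 161/512 } R={ 81/256; 41/128; 21/64; 11/32; 3/8; 1/2; 1 } => 323/1024
step 12: add R to get BRRBRBRRRRBR; options L={ 0; 1/4; 5/16; 161/512 } R={ 323/1024; 81/256; 41/128; 21/64; 11/32; 3/8; 1/2; 1 } => 645/2048
step 13: add B to get BRRBRBRRRRBRB; options L={ 0; 1/4; 5/16; 161/512; 645/2048 } R={ 323/1024; 81/256; 41/128; 21/64; 11/32; 3/8; 1/2; 1 } => 1291/4096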